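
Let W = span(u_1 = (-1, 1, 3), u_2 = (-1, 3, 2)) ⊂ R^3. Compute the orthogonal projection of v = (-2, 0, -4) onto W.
proj_W(v) = (23/27, 11/27, -86/27)

Set up U = [u_1 | ... | u_2] ∈ R^(3×2). The projector onto W = col(U) is P = U (U^T U)^(-1) U^T.
Compute U^T U =
  [11, 10]
  [10, 14],
and U^T v = (-10, -6).
Solve U^T U · c = U^T v for the coefficients: c = (-40/27, 17/27). The projection is proj_W(v) = U c.
Check: (v - proj_W(v)) · u_1 = 0  (should be 0).
Check: (v - proj_W(v)) · u_2 = 0  (should be 0).
Result: proj_W(v) = (23/27, 11/27, -86/27).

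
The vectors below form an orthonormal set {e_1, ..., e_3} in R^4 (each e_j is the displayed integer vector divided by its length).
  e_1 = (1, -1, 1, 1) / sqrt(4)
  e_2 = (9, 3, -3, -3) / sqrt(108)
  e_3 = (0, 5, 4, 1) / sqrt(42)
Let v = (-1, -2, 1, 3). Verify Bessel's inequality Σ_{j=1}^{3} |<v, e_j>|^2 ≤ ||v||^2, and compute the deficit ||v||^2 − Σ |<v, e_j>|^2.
Σ |<v, e_j>|^2 = 185/14; ||v||^2 = 15; deficit = 25/14

Write each e_j = u_j / sqrt(<u_j, u_j>) where u_j is the displayed integer vector. Then <v, e_j> = <v, u_j> / sqrt(<u_j, u_j>), so |<v, e_j>|^2 = <v, u_j>^2 / <u_j, u_j>.
Coefficients: <v, e_1> = 5/sqrt(4), <v, e_2> = -27/sqrt(108), <v, e_3> = -3/sqrt(42).
Square and sum: Σ |<v, e_j>|^2 = 185/14.
Compute ||v||^2 = v·v = 15.
Deficit = 15 − 185/14 = 25/14 ≥ 0, confirming Bessel's inequality. (The deficit equals ||v − Σ <v,e_j> e_j||^2, the squared distance from v to span{e_j}.)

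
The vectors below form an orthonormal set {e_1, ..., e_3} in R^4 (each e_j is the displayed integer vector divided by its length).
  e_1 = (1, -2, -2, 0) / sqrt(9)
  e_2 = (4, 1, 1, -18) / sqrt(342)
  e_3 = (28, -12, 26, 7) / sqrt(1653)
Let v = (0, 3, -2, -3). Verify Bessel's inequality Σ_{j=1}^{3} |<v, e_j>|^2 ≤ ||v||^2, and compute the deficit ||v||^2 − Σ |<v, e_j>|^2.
Σ |<v, e_j>|^2 = 2867/174; ||v||^2 = 22; deficit = 961/174

Write each e_j = u_j / sqrt(<u_j, u_j>) where u_j is the displayed integer vector. Then <v, e_j> = <v, u_j> / sqrt(<u_j, u_j>), so |<v, e_j>|^2 = <v, u_j>^2 / <u_j, u_j>.
Coefficients: <v, e_1> = -2/sqrt(9), <v, e_2> = 55/sqrt(342), <v, e_3> = -109/sqrt(1653).
Square and sum: Σ |<v, e_j>|^2 = 2867/174.
Compute ||v||^2 = v·v = 22.
Deficit = 22 − 2867/174 = 961/174 ≥ 0, confirming Bessel's inequality. (The deficit equals ||v − Σ <v,e_j> e_j||^2, the squared distance from v to span{e_j}.)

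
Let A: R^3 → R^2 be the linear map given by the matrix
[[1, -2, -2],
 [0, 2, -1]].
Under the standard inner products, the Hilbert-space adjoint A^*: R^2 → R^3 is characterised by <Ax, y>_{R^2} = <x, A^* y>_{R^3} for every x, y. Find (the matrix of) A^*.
A^* = A^T =
[[1, 0],
 [-2, 2],
 [-2, -1]]

For real matrices with standard dot products, the defining identity <Ax, y> = <x, A^* y> gives (Ax)^T y = x^T (A^*) y, i.e. x^T A^T y = x^T (A^*) y. Since this holds for all x, y, we must have A^* = A^T. Therefore
A^* =
[[1, 0],
 [-2, 2],
 [-2, -1]].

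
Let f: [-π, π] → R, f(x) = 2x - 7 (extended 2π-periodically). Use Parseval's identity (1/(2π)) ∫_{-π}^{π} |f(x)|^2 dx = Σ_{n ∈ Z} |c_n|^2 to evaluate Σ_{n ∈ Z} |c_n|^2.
Σ |c_n|^2 = 4π^2/3 + 49

Expand and integrate term by term over [-π, π]:
  ∫ (2x)^2 dx = 4·(2π^3/3); ∫ 2·2·(-7)·x dx = 0 (odd integrand); ∫ (-7)^2 dx = 49·2π.
So (1/(2π)) ∫_{-π}^{π} (2x - 7)^2 dx = 4π^2/3 + 49 = 4π^2/3 + 49.
Parseval ⇒ Σ |c_n|^2 = 4π^2/3 + 49.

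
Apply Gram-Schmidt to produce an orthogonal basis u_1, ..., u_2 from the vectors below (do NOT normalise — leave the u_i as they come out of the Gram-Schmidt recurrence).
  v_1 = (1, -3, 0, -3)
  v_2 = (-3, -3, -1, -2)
Orthogonal basis:
  u_1 = (1, -3, 0, -3)
  u_2 = (-69/19, -21/19, -1, -2/19)

Apply the Gram-Schmidt recurrence
  u_1 = v_1
  u_i = v_i − Σ_{j<i} ((v_i · u_j) / (u_j · u_j)) · u_j.

Step by step this gives:
  u_1 = (1, -3, 0, -3)
  u_2 = (-69/19, -21/19, -1, -2/19)

Orthogonality check:
  u_2 · u_1 = 0 (should be 0)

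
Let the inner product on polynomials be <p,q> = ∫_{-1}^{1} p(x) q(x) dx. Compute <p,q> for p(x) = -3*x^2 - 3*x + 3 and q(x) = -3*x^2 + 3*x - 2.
<p,q> = -82/5

Expand the product: p(x)·q(x) = 9*x^4 - 12*x^2 + 15*x - 6.
∫_{-1}^{1} of each monomial x^k gives [2/(k+1) if k even, 0 if k odd]. Integrating term-by-term (or equivalently evaluating the antiderivative F(x) = 9*x^5/5 - 4*x^3 + 15*x^2/2 - 6*x at the endpoints):
  F(1) − F(−1) = -7/10 − (157/10) = -82/5.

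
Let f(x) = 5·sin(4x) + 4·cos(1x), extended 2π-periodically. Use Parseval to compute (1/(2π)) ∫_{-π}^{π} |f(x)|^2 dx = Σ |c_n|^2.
Σ |c_n|^2 = 41/2

Expand |f|^2 and use orthogonality of {sin(nx), cos(mx)} on [-π, π]:
  ∫_{-π}^{π} sin(nx)^2 dx = π, ∫ cos(mx)^2 dx = π, and cross terms integrate to 0.
So ∫_{-π}^{π} f(x)^2 dx = 5^2 · π + 4^2 · π = (25 + 16)π.
Divide by 2π: (25 + 16)/2 = 41/2.
By Parseval, this equals Σ |c_n|^2.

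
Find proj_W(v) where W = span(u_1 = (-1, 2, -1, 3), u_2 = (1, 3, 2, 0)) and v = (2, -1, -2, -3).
proj_W(v) = (97/201, -404/201, 55/201, -139/67)

Set up U = [u_1 | ... | u_2] ∈ R^(4×2). The projector onto W = col(U) is P = U (U^T U)^(-1) U^T.
Compute U^T U =
  [15, 3]
  [3, 14],
and U^T v = (-11, -5).
Solve U^T U · c = U^T v for the coefficients: c = (-139/201, -14/67). The projection is proj_W(v) = U c.
Check: (v - proj_W(v)) · u_1 = 0  (should be 0).
Check: (v - proj_W(v)) · u_2 = 0  (should be 0).
Result: proj_W(v) = (97/201, -404/201, 55/201, -139/67).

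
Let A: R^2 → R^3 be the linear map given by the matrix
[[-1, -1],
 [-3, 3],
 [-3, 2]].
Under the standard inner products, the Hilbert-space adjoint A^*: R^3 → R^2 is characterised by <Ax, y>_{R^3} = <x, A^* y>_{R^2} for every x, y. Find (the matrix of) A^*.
A^* = A^T =
[[-1, -3, -3],
 [-1, 3, 2]]

For real matrices with standard dot products, the defining identity <Ax, y> = <x, A^* y> gives (Ax)^T y = x^T (A^*) y, i.e. x^T A^T y = x^T (A^*) y. Since this holds for all x, y, we must have A^* = A^T. Therefore
A^* =
[[-1, -3, -3],
 [-1, 3, 2]].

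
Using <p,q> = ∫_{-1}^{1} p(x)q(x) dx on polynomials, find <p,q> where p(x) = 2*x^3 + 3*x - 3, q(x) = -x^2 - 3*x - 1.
<p,q> = -2/5

Expand the product: p(x)·q(x) = -2*x^5 - 6*x^4 - 5*x^3 - 6*x^2 + 6*x + 3.
∫_{-1}^{1} of each monomial x^k gives [2/(k+1) if k even, 0 if k odd]. Integrating term-by-term (or equivalently evaluating the antiderivative F(x) = -x^6/3 - 6*x^5/5 - 5*x^4/4 - 2*x^3 + 3*x^2 + 3*x at the endpoints):
  F(1) − F(−1) = 73/60 − (97/60) = -2/5.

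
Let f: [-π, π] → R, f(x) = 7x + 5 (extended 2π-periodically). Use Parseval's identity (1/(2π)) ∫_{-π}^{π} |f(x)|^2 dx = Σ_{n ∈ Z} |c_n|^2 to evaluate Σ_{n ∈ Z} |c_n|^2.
Σ |c_n|^2 = 49π^2/3 + 25

Expand and integrate term by term over [-π, π]:
  ∫ (7x)^2 dx = 49·(2π^3/3); ∫ 2·7·(5)·x dx = 0 (odd integrand); ∫ 5^2 dx = 25·2π.
So (1/(2π)) ∫_{-π}^{π} (7x + 5)^2 dx = 49π^2/3 + 25 = 49π^2/3 + 25.
Parseval ⇒ Σ |c_n|^2 = 49π^2/3 + 25.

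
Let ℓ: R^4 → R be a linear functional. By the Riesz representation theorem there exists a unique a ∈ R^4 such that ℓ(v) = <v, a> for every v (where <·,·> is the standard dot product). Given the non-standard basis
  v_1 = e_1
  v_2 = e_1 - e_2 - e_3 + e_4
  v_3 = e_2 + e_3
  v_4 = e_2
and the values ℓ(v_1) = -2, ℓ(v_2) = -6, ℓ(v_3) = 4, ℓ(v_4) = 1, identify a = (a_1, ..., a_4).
a = (-2, 1, 3, 0)

Write a = (a_1, ..., a_4) in the standard basis. For each basis vector v_i, ℓ(v_i) = <v_i, a> is a linear equation in the a_j's. Collect the n equations into a matrix system V a = ℓ, where row i of V is v_i (expressed in the standard basis). Since V is invertible (lower-triangular with 1s on the diagonal, up to permutation), solve by back-substitution:
  V =
[[1, 0, 0, 0],
 [1, -1, -1, 1],
 [0, 1, 1, 0],
 [0, 1, 0, 0]]
  V a = (-2, -6, 4, 1)
Solving gives a = (-2, 1, 3, 0).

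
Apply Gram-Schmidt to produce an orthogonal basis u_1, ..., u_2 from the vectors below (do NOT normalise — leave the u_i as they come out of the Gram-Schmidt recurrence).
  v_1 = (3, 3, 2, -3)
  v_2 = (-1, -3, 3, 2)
Orthogonal basis:
  u_1 = (3, 3, 2, -3)
  u_2 = (5/31, -57/31, 117/31, 26/31)

Apply the Gram-Schmidt recurrence
  u_1 = v_1
  u_i = v_i − Σ_{j<i} ((v_i · u_j) / (u_j · u_j)) · u_j.

Step by step this gives:
  u_1 = (3, 3, 2, -3)
  u_2 = (5/31, -57/31, 117/31, 26/31)

Orthogonality check:
  u_2 · u_1 = 0 (should be 0)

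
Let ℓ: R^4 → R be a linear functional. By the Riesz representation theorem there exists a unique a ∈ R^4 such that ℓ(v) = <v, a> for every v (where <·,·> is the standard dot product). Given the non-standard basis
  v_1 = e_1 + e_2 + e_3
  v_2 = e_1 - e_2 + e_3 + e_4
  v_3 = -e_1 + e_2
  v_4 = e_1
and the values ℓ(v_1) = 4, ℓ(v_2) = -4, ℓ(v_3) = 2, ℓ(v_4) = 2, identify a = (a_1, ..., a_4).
a = (2, 4, -2, 0)

Write a = (a_1, ..., a_4) in the standard basis. For each basis vector v_i, ℓ(v_i) = <v_i, a> is a linear equation in the a_j's. Collect the n equations into a matrix system V a = ℓ, where row i of V is v_i (expressed in the standard basis). Since V is invertible (lower-triangular with 1s on the diagonal, up to permutation), solve by back-substitution:
  V =
[[1, 1, 1, 0],
 [1, -1, 1, 1],
 [-1, 1, 0, 0],
 [1, 0, 0, 0]]
  V a = (4, -4, 2, 2)
Solving gives a = (2, 4, -2, 0).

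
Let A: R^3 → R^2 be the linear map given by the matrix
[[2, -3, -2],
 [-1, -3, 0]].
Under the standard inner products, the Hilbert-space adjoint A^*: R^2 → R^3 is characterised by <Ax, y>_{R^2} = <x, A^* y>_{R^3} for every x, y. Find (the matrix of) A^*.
A^* = A^T =
[[2, -1],
 [-3, -3],
 [-2, 0]]

For real matrices with standard dot products, the defining identity <Ax, y> = <x, A^* y> gives (Ax)^T y = x^T (A^*) y, i.e. x^T A^T y = x^T (A^*) y. Since this holds for all x, y, we must have A^* = A^T. Therefore
A^* =
[[2, -1],
 [-3, -3],
 [-2, 0]].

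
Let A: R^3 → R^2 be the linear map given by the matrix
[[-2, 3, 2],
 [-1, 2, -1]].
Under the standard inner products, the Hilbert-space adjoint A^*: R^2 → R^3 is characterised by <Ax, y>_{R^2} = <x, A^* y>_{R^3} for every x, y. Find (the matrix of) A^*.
A^* = A^T =
[[-2, -1],
 [3, 2],
 [2, -1]]

For real matrices with standard dot products, the defining identity <Ax, y> = <x, A^* y> gives (Ax)^T y = x^T (A^*) y, i.e. x^T A^T y = x^T (A^*) y. Since this holds for all x, y, we must have A^* = A^T. Therefore
A^* =
[[-2, -1],
 [3, 2],
 [2, -1]].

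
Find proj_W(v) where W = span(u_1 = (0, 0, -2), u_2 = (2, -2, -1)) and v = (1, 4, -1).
proj_W(v) = (-3/2, 3/2, -1)

Set up U = [u_1 | ... | u_2] ∈ R^(3×2). The projector onto W = col(U) is P = U (U^T U)^(-1) U^T.
Compute U^T U =
  [4, 2]
  [2, 9],
and U^T v = (2, -5).
Solve U^T U · c = U^T v for the coefficients: c = (7/8, -3/4). The projection is proj_W(v) = U c.
Check: (v - proj_W(v)) · u_1 = 0  (should be 0).
Check: (v - proj_W(v)) · u_2 = 0  (should be 0).
Result: proj_W(v) = (-3/2, 3/2, -1).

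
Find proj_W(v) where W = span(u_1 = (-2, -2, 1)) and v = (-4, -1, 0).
proj_W(v) = (-20/9, -20/9, 10/9)

Set up U = [u_1 | ... | u_1] ∈ R^(3×1). The projector onto W = col(U) is P = U (U^T U)^(-1) U^T.
Compute U^T U =
  [9],
and U^T v = (10).
Solve U^T U · c = U^T v for the coefficients: c = (10/9). The projection is proj_W(v) = U c.
Check: (v - proj_W(v)) · u_1 = 0  (should be 0).
Result: proj_W(v) = (-20/9, -20/9, 10/9).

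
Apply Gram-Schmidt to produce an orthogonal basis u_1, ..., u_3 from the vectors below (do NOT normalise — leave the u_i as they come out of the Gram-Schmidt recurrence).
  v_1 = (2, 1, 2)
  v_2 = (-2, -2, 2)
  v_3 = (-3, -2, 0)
Orthogonal basis:
  u_1 = (2, 1, 2)
  u_2 = (-14/9, -16/9, 22/9)
  u_3 = (-3/26, 2/13, 1/26)

Apply the Gram-Schmidt recurrence
  u_1 = v_1
  u_i = v_i − Σ_{j<i} ((v_i · u_j) / (u_j · u_j)) · u_j.

Step by step this gives:
  u_1 = (2, 1, 2)
  u_2 = (-14/9, -16/9, 22/9)
  u_3 = (-3/26, 2/13, 1/26)

Orthogonality check:
  u_2 · u_1 = 0 (should be 0)
  u_3 · u_1 = 0 (should be 0)
  u_3 · u_2 = 0 (should be 0)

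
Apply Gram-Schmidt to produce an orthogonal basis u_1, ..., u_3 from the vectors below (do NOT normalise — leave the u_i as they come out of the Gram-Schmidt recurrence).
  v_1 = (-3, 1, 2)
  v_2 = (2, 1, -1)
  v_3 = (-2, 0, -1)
Orthogonal basis:
  u_1 = (-3, 1, 2)
  u_2 = (1/2, 3/2, 0)
  u_3 = (-33/35, 11/35, -11/7)

Apply the Gram-Schmidt recurrence
  u_1 = v_1
  u_i = v_i − Σ_{j<i} ((v_i · u_j) / (u_j · u_j)) · u_j.

Step by step this gives:
  u_1 = (-3, 1, 2)
  u_2 = (1/2, 3/2, 0)
  u_3 = (-33/35, 11/35, -11/7)

Orthogonality check:
  u_2 · u_1 = 0 (should be 0)
  u_3 · u_1 = 0 (should be 0)
  u_3 · u_2 = 0 (should be 0)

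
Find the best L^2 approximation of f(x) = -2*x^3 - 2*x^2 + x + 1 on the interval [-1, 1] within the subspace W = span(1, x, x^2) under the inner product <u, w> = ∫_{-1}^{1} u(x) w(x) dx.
g(x) = -2*x^2 - x/5 + 1

The best approximation g ∈ W is the orthogonal projection of f onto W. Writing g = a_0 + a_1 x + a_2 x^2, the coefficients solve the normal equations G · a = b where
  G_{ij} = <φ_i, φ_j> and b_i = <f, φ_i>, with φ_0 = 1, φ_1 = x, φ_2 = x^2.
G =
  [2, 0, 2/3]
  [0, 2/3, 0]
  [2/3, 0, 2/5],
b = (2/3, -2/15, -2/15).
Solving gives a_0 = 1, a_1 = -1/5, a_2 = -2, so
  g(x) = -2*x^2 - x/5 + 1.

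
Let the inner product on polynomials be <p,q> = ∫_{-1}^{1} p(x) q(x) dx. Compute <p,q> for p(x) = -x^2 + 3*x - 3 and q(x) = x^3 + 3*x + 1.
<p,q> = 8/15

Expand the product: p(x)·q(x) = -x^5 + 3*x^4 - 6*x^3 + 8*x^2 - 6*x - 3.
∫_{-1}^{1} of each monomial x^k gives [2/(k+1) if k even, 0 if k odd]. Integrating term-by-term (or equivalently evaluating the antiderivative F(x) = -x^6/6 + 3*x^5/5 - 3*x^4/2 + 8*x^3/3 - 3*x^2 - 3*x at the endpoints):
  F(1) − F(−1) = -22/5 − (-74/15) = 8/15.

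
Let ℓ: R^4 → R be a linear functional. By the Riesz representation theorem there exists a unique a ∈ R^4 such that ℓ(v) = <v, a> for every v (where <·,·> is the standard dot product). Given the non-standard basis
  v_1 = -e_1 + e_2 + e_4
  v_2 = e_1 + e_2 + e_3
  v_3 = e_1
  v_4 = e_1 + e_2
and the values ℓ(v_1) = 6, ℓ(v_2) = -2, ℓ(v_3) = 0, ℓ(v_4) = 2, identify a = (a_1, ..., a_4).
a = (0, 2, -4, 4)

Write a = (a_1, ..., a_4) in the standard basis. For each basis vector v_i, ℓ(v_i) = <v_i, a> is a linear equation in the a_j's. Collect the n equations into a matrix system V a = ℓ, where row i of V is v_i (expressed in the standard basis). Since V is invertible (lower-triangular with 1s on the diagonal, up to permutation), solve by back-substitution:
  V =
[[-1, 1, 0, 1],
 [1, 1, 1, 0],
 [1, 0, 0, 0],
 [1, 1, 0, 0]]
  V a = (6, -2, 0, 2)
Solving gives a = (0, 2, -4, 4).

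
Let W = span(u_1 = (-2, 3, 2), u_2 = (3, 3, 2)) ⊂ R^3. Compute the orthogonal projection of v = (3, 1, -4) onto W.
proj_W(v) = (3, -15/13, -10/13)

Set up U = [u_1 | ... | u_2] ∈ R^(3×2). The projector onto W = col(U) is P = U (U^T U)^(-1) U^T.
Compute U^T U =
  [17, 7]
  [7, 22],
and U^T v = (-11, 4).
Solve U^T U · c = U^T v for the coefficients: c = (-54/65, 29/65). The projection is proj_W(v) = U c.
Check: (v - proj_W(v)) · u_1 = 0  (should be 0).
Check: (v - proj_W(v)) · u_2 = 0  (should be 0).
Result: proj_W(v) = (3, -15/13, -10/13).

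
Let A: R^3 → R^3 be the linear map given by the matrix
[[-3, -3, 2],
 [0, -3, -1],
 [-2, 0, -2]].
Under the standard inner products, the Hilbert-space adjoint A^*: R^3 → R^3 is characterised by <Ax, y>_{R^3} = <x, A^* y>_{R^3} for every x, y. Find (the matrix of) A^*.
A^* = A^T =
[[-3, 0, -2],
 [-3, -3, 0],
 [2, -1, -2]]

For real matrices with standard dot products, the defining identity <Ax, y> = <x, A^* y> gives (Ax)^T y = x^T (A^*) y, i.e. x^T A^T y = x^T (A^*) y. Since this holds for all x, y, we must have A^* = A^T. Therefore
A^* =
[[-3, 0, -2],
 [-3, -3, 0],
 [2, -1, -2]].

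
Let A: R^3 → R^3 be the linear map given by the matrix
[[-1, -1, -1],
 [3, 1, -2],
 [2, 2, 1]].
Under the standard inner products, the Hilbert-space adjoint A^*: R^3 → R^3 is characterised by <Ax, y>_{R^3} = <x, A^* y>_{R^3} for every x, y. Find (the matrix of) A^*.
A^* = A^T =
[[-1, 3, 2],
 [-1, 1, 2],
 [-1, -2, 1]]

For real matrices with standard dot products, the defining identity <Ax, y> = <x, A^* y> gives (Ax)^T y = x^T (A^*) y, i.e. x^T A^T y = x^T (A^*) y. Since this holds for all x, y, we must have A^* = A^T. Therefore
A^* =
[[-1, 3, 2],
 [-1, 1, 2],
 [-1, -2, 1]].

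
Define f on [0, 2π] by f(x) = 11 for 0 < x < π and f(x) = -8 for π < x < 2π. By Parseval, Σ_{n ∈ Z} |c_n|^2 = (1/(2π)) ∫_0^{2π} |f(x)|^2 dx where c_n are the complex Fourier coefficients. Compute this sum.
Σ |c_n|^2 = 185/2

Parseval equates the L^2 energy of f (normalised by 1/(2π)) with the ℓ^2 sum of its Fourier coefficients: (1/(2π)) ∫_0^{2π} |f|^2 = Σ |c_n|^2.
Compute the left side: (1/(2π)) [∫_0^π 11^2 dx + ∫_π^{2π} (-8)^2 dx] = (1/(2π)) · (121π + 64π) = (121 + 64)/2 = 185/2.
So Σ_{n ∈ Z} |c_n|^2 = 185/2.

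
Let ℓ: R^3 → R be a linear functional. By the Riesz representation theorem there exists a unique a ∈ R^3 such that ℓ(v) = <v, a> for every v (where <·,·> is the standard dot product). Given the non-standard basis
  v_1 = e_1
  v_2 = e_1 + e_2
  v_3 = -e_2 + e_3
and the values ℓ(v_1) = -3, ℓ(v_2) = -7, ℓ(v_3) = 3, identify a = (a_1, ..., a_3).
a = (-3, -4, -1)

Write a = (a_1, ..., a_3) in the standard basis. For each basis vector v_i, ℓ(v_i) = <v_i, a> is a linear equation in the a_j's. Collect the n equations into a matrix system V a = ℓ, where row i of V is v_i (expressed in the standard basis). Since V is invertible (lower-triangular with 1s on the diagonal, up to permutation), solve by back-substitution:
  V =
[[1, 0, 0],
 [1, 1, 0],
 [0, -1, 1]]
  V a = (-3, -7, 3)
Solving gives a = (-3, -4, -1).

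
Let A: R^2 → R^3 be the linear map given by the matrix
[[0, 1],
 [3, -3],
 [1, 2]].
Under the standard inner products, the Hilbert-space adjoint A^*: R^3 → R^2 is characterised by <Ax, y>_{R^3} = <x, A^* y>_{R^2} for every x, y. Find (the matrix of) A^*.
A^* = A^T =
[[0, 3, 1],
 [1, -3, 2]]

For real matrices with standard dot products, the defining identity <Ax, y> = <x, A^* y> gives (Ax)^T y = x^T (A^*) y, i.e. x^T A^T y = x^T (A^*) y. Since this holds for all x, y, we must have A^* = A^T. Therefore
A^* =
[[0, 3, 1],
 [1, -3, 2]].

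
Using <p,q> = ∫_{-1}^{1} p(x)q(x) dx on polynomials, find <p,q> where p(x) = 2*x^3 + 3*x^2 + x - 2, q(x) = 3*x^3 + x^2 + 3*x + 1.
<p,q> = 544/105

Expand the product: p(x)·q(x) = 6*x^6 + 11*x^5 + 12*x^4 + 6*x^3 + 4*x^2 - 5*x - 2.
∫_{-1}^{1} of each monomial x^k gives [2/(k+1) if k even, 0 if k odd]. Integrating term-by-term (or equivalently evaluating the antiderivative F(x) = 6*x^7/7 + 11*x^6/6 + 12*x^5/5 + 3*x^4/2 + 4*x^3/3 - 5*x^2/2 - 2*x at the endpoints):
  F(1) − F(−1) = 719/210 − (-123/70) = 544/105.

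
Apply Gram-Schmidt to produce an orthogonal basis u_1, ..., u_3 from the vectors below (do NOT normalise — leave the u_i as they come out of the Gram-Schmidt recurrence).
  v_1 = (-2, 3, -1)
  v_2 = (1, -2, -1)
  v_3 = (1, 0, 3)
Orthogonal basis:
  u_1 = (-2, 3, -1)
  u_2 = (0, -1/2, -3/2)
  u_3 = (2/7, 6/35, -2/35)

Apply the Gram-Schmidt recurrence
  u_1 = v_1
  u_i = v_i − Σ_{j<i} ((v_i · u_j) / (u_j · u_j)) · u_j.

Step by step this gives:
  u_1 = (-2, 3, -1)
  u_2 = (0, -1/2, -3/2)
  u_3 = (2/7, 6/35, -2/35)

Orthogonality check:
  u_2 · u_1 = 0 (should be 0)
  u_3 · u_1 = 0 (should be 0)
  u_3 · u_2 = 0 (should be 0)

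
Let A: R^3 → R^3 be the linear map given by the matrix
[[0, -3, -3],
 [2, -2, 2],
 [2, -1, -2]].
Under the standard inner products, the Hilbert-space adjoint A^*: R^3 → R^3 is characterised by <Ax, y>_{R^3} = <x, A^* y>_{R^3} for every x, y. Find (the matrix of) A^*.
A^* = A^T =
[[0, 2, 2],
 [-3, -2, -1],
 [-3, 2, -2]]

For real matrices with standard dot products, the defining identity <Ax, y> = <x, A^* y> gives (Ax)^T y = x^T (A^*) y, i.e. x^T A^T y = x^T (A^*) y. Since this holds for all x, y, we must have A^* = A^T. Therefore
A^* =
[[0, 2, 2],
 [-3, -2, -1],
 [-3, 2, -2]].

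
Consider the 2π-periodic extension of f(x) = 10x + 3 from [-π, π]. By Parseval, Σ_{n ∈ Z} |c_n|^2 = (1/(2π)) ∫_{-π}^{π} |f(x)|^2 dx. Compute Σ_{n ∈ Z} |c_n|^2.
Σ |c_n|^2 = 100π^2/3 + 9

Expand and integrate term by term over [-π, π]:
  ∫ (10x)^2 dx = 100·(2π^3/3); ∫ 2·10·(3)·x dx = 0 (odd integrand); ∫ 3^2 dx = 9·2π.
So (1/(2π)) ∫_{-π}^{π} (10x + 3)^2 dx = 100π^2/3 + 9 = 100π^2/3 + 9.
Parseval ⇒ Σ |c_n|^2 = 100π^2/3 + 9.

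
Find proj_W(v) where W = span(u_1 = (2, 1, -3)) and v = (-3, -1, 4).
proj_W(v) = (-19/7, -19/14, 57/14)

Set up U = [u_1 | ... | u_1] ∈ R^(3×1). The projector onto W = col(U) is P = U (U^T U)^(-1) U^T.
Compute U^T U =
  [14],
and U^T v = (-19).
Solve U^T U · c = U^T v for the coefficients: c = (-19/14). The projection is proj_W(v) = U c.
Check: (v - proj_W(v)) · u_1 = 0  (should be 0).
Result: proj_W(v) = (-19/7, -19/14, 57/14).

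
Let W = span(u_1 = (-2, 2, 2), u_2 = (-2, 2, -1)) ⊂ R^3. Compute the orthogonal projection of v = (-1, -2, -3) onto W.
proj_W(v) = (1/2, -1/2, -3)

Set up U = [u_1 | ... | u_2] ∈ R^(3×2). The projector onto W = col(U) is P = U (U^T U)^(-1) U^T.
Compute U^T U =
  [12, 6]
  [6, 9],
and U^T v = (-8, 1).
Solve U^T U · c = U^T v for the coefficients: c = (-13/12, 5/6). The projection is proj_W(v) = U c.
Check: (v - proj_W(v)) · u_1 = 0  (should be 0).
Check: (v - proj_W(v)) · u_2 = 0  (should be 0).
Result: proj_W(v) = (1/2, -1/2, -3).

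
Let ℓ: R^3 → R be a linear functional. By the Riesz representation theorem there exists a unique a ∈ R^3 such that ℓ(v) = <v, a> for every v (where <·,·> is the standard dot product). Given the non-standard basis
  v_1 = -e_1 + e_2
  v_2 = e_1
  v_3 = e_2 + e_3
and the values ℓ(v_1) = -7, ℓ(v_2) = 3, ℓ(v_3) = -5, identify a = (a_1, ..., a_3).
a = (3, -4, -1)

Write a = (a_1, ..., a_3) in the standard basis. For each basis vector v_i, ℓ(v_i) = <v_i, a> is a linear equation in the a_j's. Collect the n equations into a matrix system V a = ℓ, where row i of V is v_i (expressed in the standard basis). Since V is invertible (lower-triangular with 1s on the diagonal, up to permutation), solve by back-substitution:
  V =
[[-1, 1, 0],
 [1, 0, 0],
 [0, 1, 1]]
  V a = (-7, 3, -5)
Solving gives a = (3, -4, -1).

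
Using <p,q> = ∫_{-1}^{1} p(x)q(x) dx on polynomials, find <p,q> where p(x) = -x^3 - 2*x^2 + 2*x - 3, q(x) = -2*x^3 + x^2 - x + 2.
<p,q> = -136/7

Expand the product: p(x)·q(x) = 2*x^6 + 3*x^5 - 5*x^4 + 8*x^3 - 9*x^2 + 7*x - 6.
∫_{-1}^{1} of each monomial x^k gives [2/(k+1) if k even, 0 if k odd]. Integrating term-by-term (or equivalently evaluating the antiderivative F(x) = 2*x^7/7 + x^6/2 - x^5 + 2*x^4 - 3*x^3 + 7*x^2/2 - 6*x at the endpoints):
  F(1) − F(−1) = -26/7 − (110/7) = -136/7.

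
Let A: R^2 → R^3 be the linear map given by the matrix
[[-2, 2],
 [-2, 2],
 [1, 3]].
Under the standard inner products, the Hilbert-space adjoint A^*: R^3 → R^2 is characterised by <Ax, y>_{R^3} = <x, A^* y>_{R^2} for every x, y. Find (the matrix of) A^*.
A^* = A^T =
[[-2, -2, 1],
 [2, 2, 3]]

For real matrices with standard dot products, the defining identity <Ax, y> = <x, A^* y> gives (Ax)^T y = x^T (A^*) y, i.e. x^T A^T y = x^T (A^*) y. Since this holds for all x, y, we must have A^* = A^T. Therefore
A^* =
[[-2, -2, 1],
 [2, 2, 3]].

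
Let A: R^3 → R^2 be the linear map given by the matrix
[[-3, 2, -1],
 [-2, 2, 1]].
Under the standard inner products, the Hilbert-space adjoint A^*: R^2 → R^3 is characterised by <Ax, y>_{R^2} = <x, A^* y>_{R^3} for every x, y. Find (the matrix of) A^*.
A^* = A^T =
[[-3, -2],
 [2, 2],
 [-1, 1]]

For real matrices with standard dot products, the defining identity <Ax, y> = <x, A^* y> gives (Ax)^T y = x^T (A^*) y, i.e. x^T A^T y = x^T (A^*) y. Since this holds for all x, y, we must have A^* = A^T. Therefore
A^* =
[[-3, -2],
 [2, 2],
 [-1, 1]].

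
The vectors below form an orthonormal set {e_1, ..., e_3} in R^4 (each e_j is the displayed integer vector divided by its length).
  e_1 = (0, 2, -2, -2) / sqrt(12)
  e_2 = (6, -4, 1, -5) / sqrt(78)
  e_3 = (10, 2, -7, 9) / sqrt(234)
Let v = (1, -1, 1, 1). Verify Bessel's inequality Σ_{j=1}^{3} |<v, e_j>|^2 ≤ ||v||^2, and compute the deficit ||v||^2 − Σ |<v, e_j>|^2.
Σ |<v, e_j>|^2 = 35/9; ||v||^2 = 4; deficit = 1/9

Write each e_j = u_j / sqrt(<u_j, u_j>) where u_j is the displayed integer vector. Then <v, e_j> = <v, u_j> / sqrt(<u_j, u_j>), so |<v, e_j>|^2 = <v, u_j>^2 / <u_j, u_j>.
Coefficients: <v, e_1> = -6/sqrt(12), <v, e_2> = 6/sqrt(78), <v, e_3> = 10/sqrt(234).
Square and sum: Σ |<v, e_j>|^2 = 35/9.
Compute ||v||^2 = v·v = 4.
Deficit = 4 − 35/9 = 1/9 ≥ 0, confirming Bessel's inequality. (The deficit equals ||v − Σ <v,e_j> e_j||^2, the squared distance from v to span{e_j}.)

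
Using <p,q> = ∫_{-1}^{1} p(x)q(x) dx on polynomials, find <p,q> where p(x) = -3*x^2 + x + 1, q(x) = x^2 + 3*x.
<p,q> = 22/15

Expand the product: p(x)·q(x) = -3*x^4 - 8*x^3 + 4*x^2 + 3*x.
∫_{-1}^{1} of each monomial x^k gives [2/(k+1) if k even, 0 if k odd]. Integrating term-by-term (or equivalently evaluating the antiderivative F(x) = -3*x^5/5 - 2*x^4 + 4*x^3/3 + 3*x^2/2 at the endpoints):
  F(1) − F(−1) = 7/30 − (-37/30) = 22/15.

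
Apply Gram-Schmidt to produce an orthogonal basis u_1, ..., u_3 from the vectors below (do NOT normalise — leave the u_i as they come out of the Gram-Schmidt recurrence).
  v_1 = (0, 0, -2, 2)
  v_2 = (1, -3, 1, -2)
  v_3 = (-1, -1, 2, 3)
Orthogonal basis:
  u_1 = (0, 0, -2, 2)
  u_2 = (1, -3, -1/2, -1/2)
  u_3 = (-20/21, -8/7, 52/21, 52/21)

Apply the Gram-Schmidt recurrence
  u_1 = v_1
  u_i = v_i − Σ_{j<i} ((v_i · u_j) / (u_j · u_j)) · u_j.

Step by step this gives:
  u_1 = (0, 0, -2, 2)
  u_2 = (1, -3, -1/2, -1/2)
  u_3 = (-20/21, -8/7, 52/21, 52/21)

Orthogonality check:
  u_2 · u_1 = 0 (should be 0)
  u_3 · u_1 = 0 (should be 0)
  u_3 · u_2 = 0 (should be 0)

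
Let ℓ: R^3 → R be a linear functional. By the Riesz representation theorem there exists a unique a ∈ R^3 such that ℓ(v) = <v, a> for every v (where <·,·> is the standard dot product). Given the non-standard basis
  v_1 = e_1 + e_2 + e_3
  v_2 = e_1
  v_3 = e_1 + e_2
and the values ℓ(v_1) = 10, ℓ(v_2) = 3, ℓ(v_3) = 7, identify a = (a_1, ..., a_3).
a = (3, 4, 3)

Write a = (a_1, ..., a_3) in the standard basis. For each basis vector v_i, ℓ(v_i) = <v_i, a> is a linear equation in the a_j's. Collect the n equations into a matrix system V a = ℓ, where row i of V is v_i (expressed in the standard basis). Since V is invertible (lower-triangular with 1s on the diagonal, up to permutation), solve by back-substitution:
  V =
[[1, 1, 1],
 [1, 0, 0],
 [1, 1, 0]]
  V a = (10, 3, 7)
Solving gives a = (3, 4, 3).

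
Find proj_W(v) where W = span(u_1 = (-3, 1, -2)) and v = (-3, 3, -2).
proj_W(v) = (-24/7, 8/7, -16/7)

Set up U = [u_1 | ... | u_1] ∈ R^(3×1). The projector onto W = col(U) is P = U (U^T U)^(-1) U^T.
Compute U^T U =
  [14],
and U^T v = (16).
Solve U^T U · c = U^T v for the coefficients: c = (8/7). The projection is proj_W(v) = U c.
Check: (v - proj_W(v)) · u_1 = 0  (should be 0).
Result: proj_W(v) = (-24/7, 8/7, -16/7).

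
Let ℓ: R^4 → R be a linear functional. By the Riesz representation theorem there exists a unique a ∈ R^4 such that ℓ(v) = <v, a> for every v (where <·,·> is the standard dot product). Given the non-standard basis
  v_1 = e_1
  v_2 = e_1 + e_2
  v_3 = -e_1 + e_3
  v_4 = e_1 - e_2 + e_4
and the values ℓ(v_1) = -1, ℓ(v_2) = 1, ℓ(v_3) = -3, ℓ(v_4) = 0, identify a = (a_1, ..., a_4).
a = (-1, 2, -4, 3)

Write a = (a_1, ..., a_4) in the standard basis. For each basis vector v_i, ℓ(v_i) = <v_i, a> is a linear equation in the a_j's. Collect the n equations into a matrix system V a = ℓ, where row i of V is v_i (expressed in the standard basis). Since V is invertible (lower-triangular with 1s on the diagonal, up to permutation), solve by back-substitution:
  V =
[[1, 0, 0, 0],
 [1, 1, 0, 0],
 [-1, 0, 1, 0],
 [1, -1, 0, 1]]
  V a = (-1, 1, -3, 0)
Solving gives a = (-1, 2, -4, 3).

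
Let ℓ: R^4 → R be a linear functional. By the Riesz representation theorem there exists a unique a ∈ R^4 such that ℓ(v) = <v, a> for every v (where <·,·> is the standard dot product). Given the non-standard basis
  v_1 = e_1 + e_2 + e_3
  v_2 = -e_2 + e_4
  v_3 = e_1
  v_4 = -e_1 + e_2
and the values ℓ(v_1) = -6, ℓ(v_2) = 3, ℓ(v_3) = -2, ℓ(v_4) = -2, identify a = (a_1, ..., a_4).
a = (-2, -4, 0, -1)

Write a = (a_1, ..., a_4) in the standard basis. For each basis vector v_i, ℓ(v_i) = <v_i, a> is a linear equation in the a_j's. Collect the n equations into a matrix system V a = ℓ, where row i of V is v_i (expressed in the standard basis). Since V is invertible (lower-triangular with 1s on the diagonal, up to permutation), solve by back-substitution:
  V =
[[1, 1, 1, 0],
 [0, -1, 0, 1],
 [1, 0, 0, 0],
 [-1, 1, 0, 0]]
  V a = (-6, 3, -2, -2)
Solving gives a = (-2, -4, 0, -1).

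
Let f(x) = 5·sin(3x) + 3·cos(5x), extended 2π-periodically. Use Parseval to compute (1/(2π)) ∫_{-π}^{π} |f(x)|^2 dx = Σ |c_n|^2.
Σ |c_n|^2 = 17

Expand |f|^2 and use orthogonality of {sin(nx), cos(mx)} on [-π, π]:
  ∫_{-π}^{π} sin(nx)^2 dx = π, ∫ cos(mx)^2 dx = π, and cross terms integrate to 0.
So ∫_{-π}^{π} f(x)^2 dx = 5^2 · π + 3^2 · π = (25 + 9)π.
Divide by 2π: (25 + 9)/2 = 17.
By Parseval, this equals Σ |c_n|^2.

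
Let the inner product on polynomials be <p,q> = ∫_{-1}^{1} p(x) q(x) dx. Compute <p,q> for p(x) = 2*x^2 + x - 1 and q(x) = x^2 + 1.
<p,q> = -8/15

Expand the product: p(x)·q(x) = 2*x^4 + x^3 + x^2 + x - 1.
∫_{-1}^{1} of each monomial x^k gives [2/(k+1) if k even, 0 if k odd]. Integrating term-by-term (or equivalently evaluating the antiderivative F(x) = 2*x^5/5 + x^4/4 + x^3/3 + x^2/2 - x at the endpoints):
  F(1) − F(−1) = 29/60 − (61/60) = -8/15.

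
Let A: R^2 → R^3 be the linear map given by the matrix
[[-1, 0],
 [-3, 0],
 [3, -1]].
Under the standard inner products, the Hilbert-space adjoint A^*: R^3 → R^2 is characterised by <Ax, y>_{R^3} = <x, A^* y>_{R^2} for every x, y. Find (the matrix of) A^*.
A^* = A^T =
[[-1, -3, 3],
 [0, 0, -1]]

For real matrices with standard dot products, the defining identity <Ax, y> = <x, A^* y> gives (Ax)^T y = x^T (A^*) y, i.e. x^T A^T y = x^T (A^*) y. Since this holds for all x, y, we must have A^* = A^T. Therefore
A^* =
[[-1, -3, 3],
 [0, 0, -1]].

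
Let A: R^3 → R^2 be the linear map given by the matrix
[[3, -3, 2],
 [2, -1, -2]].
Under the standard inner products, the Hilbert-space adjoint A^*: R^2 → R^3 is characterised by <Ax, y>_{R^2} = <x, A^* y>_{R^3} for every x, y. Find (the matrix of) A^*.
A^* = A^T =
[[3, 2],
 [-3, -1],
 [2, -2]]

For real matrices with standard dot products, the defining identity <Ax, y> = <x, A^* y> gives (Ax)^T y = x^T (A^*) y, i.e. x^T A^T y = x^T (A^*) y. Since this holds for all x, y, we must have A^* = A^T. Therefore
A^* =
[[3, 2],
 [-3, -1],
 [2, -2]].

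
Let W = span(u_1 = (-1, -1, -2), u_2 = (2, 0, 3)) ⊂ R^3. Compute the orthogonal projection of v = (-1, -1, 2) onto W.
proj_W(v) = (5/7, -3/7, 6/7)

Set up U = [u_1 | ... | u_2] ∈ R^(3×2). The projector onto W = col(U) is P = U (U^T U)^(-1) U^T.
Compute U^T U =
  [6, -8]
  [-8, 13],
and U^T v = (-2, 4).
Solve U^T U · c = U^T v for the coefficients: c = (3/7, 4/7). The projection is proj_W(v) = U c.
Check: (v - proj_W(v)) · u_1 = 0  (should be 0).
Check: (v - proj_W(v)) · u_2 = 0  (should be 0).
Result: proj_W(v) = (5/7, -3/7, 6/7).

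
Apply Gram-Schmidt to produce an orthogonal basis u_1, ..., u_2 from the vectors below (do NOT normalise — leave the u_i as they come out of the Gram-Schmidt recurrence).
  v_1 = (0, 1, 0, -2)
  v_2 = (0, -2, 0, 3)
Orthogonal basis:
  u_1 = (0, 1, 0, -2)
  u_2 = (0, -2/5, 0, -1/5)

Apply the Gram-Schmidt recurrence
  u_1 = v_1
  u_i = v_i − Σ_{j<i} ((v_i · u_j) / (u_j · u_j)) · u_j.

Step by step this gives:
  u_1 = (0, 1, 0, -2)
  u_2 = (0, -2/5, 0, -1/5)

Orthogonality check:
  u_2 · u_1 = 0 (should be 0)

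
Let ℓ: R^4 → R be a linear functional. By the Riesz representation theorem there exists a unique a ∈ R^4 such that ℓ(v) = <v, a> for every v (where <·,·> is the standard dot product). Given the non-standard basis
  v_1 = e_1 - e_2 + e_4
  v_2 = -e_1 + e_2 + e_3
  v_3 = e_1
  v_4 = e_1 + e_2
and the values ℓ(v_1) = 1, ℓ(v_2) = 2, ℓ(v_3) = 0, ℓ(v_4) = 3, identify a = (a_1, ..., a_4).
a = (0, 3, -1, 4)

Write a = (a_1, ..., a_4) in the standard basis. For each basis vector v_i, ℓ(v_i) = <v_i, a> is a linear equation in the a_j's. Collect the n equations into a matrix system V a = ℓ, where row i of V is v_i (expressed in the standard basis). Since V is invertible (lower-triangular with 1s on the diagonal, up to permutation), solve by back-substitution:
  V =
[[1, -1, 0, 1],
 [-1, 1, 1, 0],
 [1, 0, 0, 0],
 [1, 1, 0, 0]]
  V a = (1, 2, 0, 3)
Solving gives a = (0, 3, -1, 4).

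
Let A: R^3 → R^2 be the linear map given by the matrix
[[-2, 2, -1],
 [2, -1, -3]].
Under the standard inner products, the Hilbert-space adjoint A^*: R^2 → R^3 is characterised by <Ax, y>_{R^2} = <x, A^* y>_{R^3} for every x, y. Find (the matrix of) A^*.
A^* = A^T =
[[-2, 2],
 [2, -1],
 [-1, -3]]

For real matrices with standard dot products, the defining identity <Ax, y> = <x, A^* y> gives (Ax)^T y = x^T (A^*) y, i.e. x^T A^T y = x^T (A^*) y. Since this holds for all x, y, we must have A^* = A^T. Therefore
A^* =
[[-2, 2],
 [2, -1],
 [-1, -3]].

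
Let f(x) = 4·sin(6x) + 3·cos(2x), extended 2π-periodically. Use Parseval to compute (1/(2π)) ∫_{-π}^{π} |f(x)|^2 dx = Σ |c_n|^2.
Σ |c_n|^2 = 25/2

Expand |f|^2 and use orthogonality of {sin(nx), cos(mx)} on [-π, π]:
  ∫_{-π}^{π} sin(nx)^2 dx = π, ∫ cos(mx)^2 dx = π, and cross terms integrate to 0.
So ∫_{-π}^{π} f(x)^2 dx = 4^2 · π + 3^2 · π = (16 + 9)π.
Divide by 2π: (16 + 9)/2 = 25/2.
By Parseval, this equals Σ |c_n|^2.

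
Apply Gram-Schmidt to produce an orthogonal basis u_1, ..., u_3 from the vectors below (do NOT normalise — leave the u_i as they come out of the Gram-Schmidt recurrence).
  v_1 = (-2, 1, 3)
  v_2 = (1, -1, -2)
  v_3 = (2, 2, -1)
Orthogonal basis:
  u_1 = (-2, 1, 3)
  u_2 = (-2/7, -5/14, -1/14)
  u_3 = (-1/3, 1/3, -1/3)

Apply the Gram-Schmidt recurrence
  u_1 = v_1
  u_i = v_i − Σ_{j<i} ((v_i · u_j) / (u_j · u_j)) · u_j.

Step by step this gives:
  u_1 = (-2, 1, 3)
  u_2 = (-2/7, -5/14, -1/14)
  u_3 = (-1/3, 1/3, -1/3)

Orthogonality check:
  u_2 · u_1 = 0 (should be 0)
  u_3 · u_1 = 0 (should be 0)
  u_3 · u_2 = 0 (should be 0)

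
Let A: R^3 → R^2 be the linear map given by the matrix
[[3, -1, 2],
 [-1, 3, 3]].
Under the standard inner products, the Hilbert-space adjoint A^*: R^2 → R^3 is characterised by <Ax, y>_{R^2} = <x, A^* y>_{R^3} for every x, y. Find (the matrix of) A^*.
A^* = A^T =
[[3, -1],
 [-1, 3],
 [2, 3]]

For real matrices with standard dot products, the defining identity <Ax, y> = <x, A^* y> gives (Ax)^T y = x^T (A^*) y, i.e. x^T A^T y = x^T (A^*) y. Since this holds for all x, y, we must have A^* = A^T. Therefore
A^* =
[[3, -1],
 [-1, 3],
 [2, 3]].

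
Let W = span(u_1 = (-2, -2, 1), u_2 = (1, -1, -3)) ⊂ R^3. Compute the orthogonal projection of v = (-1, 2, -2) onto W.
proj_W(v) = (17/18, 11/18, -8/9)

Set up U = [u_1 | ... | u_2] ∈ R^(3×2). The projector onto W = col(U) is P = U (U^T U)^(-1) U^T.
Compute U^T U =
  [9, -3]
  [-3, 11],
and U^T v = (-4, 3).
Solve U^T U · c = U^T v for the coefficients: c = (-7/18, 1/6). The projection is proj_W(v) = U c.
Check: (v - proj_W(v)) · u_1 = 0  (should be 0).
Check: (v - proj_W(v)) · u_2 = 0  (should be 0).
Result: proj_W(v) = (17/18, 11/18, -8/9).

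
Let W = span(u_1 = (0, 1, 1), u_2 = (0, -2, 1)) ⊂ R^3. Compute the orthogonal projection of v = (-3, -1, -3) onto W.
proj_W(v) = (0, -1, -3)

Set up U = [u_1 | ... | u_2] ∈ R^(3×2). The projector onto W = col(U) is P = U (U^T U)^(-1) U^T.
Compute U^T U =
  [2, -1]
  [-1, 5],
and U^T v = (-4, -1).
Solve U^T U · c = U^T v for the coefficients: c = (-7/3, -2/3). The projection is proj_W(v) = U c.
Check: (v - proj_W(v)) · u_1 = 0  (should be 0).
Check: (v - proj_W(v)) · u_2 = 0  (should be 0).
Result: proj_W(v) = (0, -1, -3).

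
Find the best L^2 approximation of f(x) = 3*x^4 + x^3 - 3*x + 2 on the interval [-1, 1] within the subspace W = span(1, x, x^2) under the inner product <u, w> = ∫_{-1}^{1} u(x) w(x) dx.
g(x) = 18*x^2/7 - 12*x/5 + 61/35

The best approximation g ∈ W is the orthogonal projection of f onto W. Writing g = a_0 + a_1 x + a_2 x^2, the coefficients solve the normal equations G · a = b where
  G_{ij} = <φ_i, φ_j> and b_i = <f, φ_i>, with φ_0 = 1, φ_1 = x, φ_2 = x^2.
G =
  [2, 0, 2/3]
  [0, 2/3, 0]
  [2/3, 0, 2/5],
b = (26/5, -8/5, 46/21).
Solving gives a_0 = 61/35, a_1 = -12/5, a_2 = 18/7, so
  g(x) = 18*x^2/7 - 12*x/5 + 61/35.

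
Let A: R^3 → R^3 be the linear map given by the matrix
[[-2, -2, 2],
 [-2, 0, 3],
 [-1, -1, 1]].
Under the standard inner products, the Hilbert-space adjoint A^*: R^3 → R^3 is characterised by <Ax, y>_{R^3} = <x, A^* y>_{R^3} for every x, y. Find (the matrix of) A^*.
A^* = A^T =
[[-2, -2, -1],
 [-2, 0, -1],
 [2, 3, 1]]

For real matrices with standard dot products, the defining identity <Ax, y> = <x, A^* y> gives (Ax)^T y = x^T (A^*) y, i.e. x^T A^T y = x^T (A^*) y. Since this holds for all x, y, we must have A^* = A^T. Therefore
A^* =
[[-2, -2, -1],
 [-2, 0, -1],
 [2, 3, 1]].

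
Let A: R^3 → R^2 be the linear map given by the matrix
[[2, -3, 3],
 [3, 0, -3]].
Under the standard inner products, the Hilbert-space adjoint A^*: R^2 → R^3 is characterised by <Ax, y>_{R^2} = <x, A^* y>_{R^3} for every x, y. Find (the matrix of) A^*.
A^* = A^T =
[[2, 3],
 [-3, 0],
 [3, -3]]

For real matrices with standard dot products, the defining identity <Ax, y> = <x, A^* y> gives (Ax)^T y = x^T (A^*) y, i.e. x^T A^T y = x^T (A^*) y. Since this holds for all x, y, we must have A^* = A^T. Therefore
A^* =
[[2, 3],
 [-3, 0],
 [3, -3]].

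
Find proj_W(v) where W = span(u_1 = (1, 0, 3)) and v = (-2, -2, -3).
proj_W(v) = (-11/10, 0, -33/10)

Set up U = [u_1 | ... | u_1] ∈ R^(3×1). The projector onto W = col(U) is P = U (U^T U)^(-1) U^T.
Compute U^T U =
  [10],
and U^T v = (-11).
Solve U^T U · c = U^T v for the coefficients: c = (-11/10). The projection is proj_W(v) = U c.
Check: (v - proj_W(v)) · u_1 = 0  (should be 0).
Result: proj_W(v) = (-11/10, 0, -33/10).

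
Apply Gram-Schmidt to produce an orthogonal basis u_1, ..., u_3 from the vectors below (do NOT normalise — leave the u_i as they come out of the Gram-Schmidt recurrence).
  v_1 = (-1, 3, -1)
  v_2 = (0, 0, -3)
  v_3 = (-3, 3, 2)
Orthogonal basis:
  u_1 = (-1, 3, -1)
  u_2 = (3/11, -9/11, -30/11)
  u_3 = (-9/5, -3/5, 0)

Apply the Gram-Schmidt recurrence
  u_1 = v_1
  u_i = v_i − Σ_{j<i} ((v_i · u_j) / (u_j · u_j)) · u_j.

Step by step this gives:
  u_1 = (-1, 3, -1)
  u_2 = (3/11, -9/11, -30/11)
  u_3 = (-9/5, -3/5, 0)

Orthogonality check:
  u_2 · u_1 = 0 (should be 0)
  u_3 · u_1 = 0 (should be 0)
  u_3 · u_2 = 0 (should be 0)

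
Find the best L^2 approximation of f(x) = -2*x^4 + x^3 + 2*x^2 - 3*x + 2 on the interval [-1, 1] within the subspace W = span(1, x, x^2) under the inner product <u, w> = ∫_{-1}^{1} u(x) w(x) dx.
g(x) = 2*x^2/7 - 12*x/5 + 76/35

The best approximation g ∈ W is the orthogonal projection of f onto W. Writing g = a_0 + a_1 x + a_2 x^2, the coefficients solve the normal equations G · a = b where
  G_{ij} = <φ_i, φ_j> and b_i = <f, φ_i>, with φ_0 = 1, φ_1 = x, φ_2 = x^2.
G =
  [2, 0, 2/3]
  [0, 2/3, 0]
  [2/3, 0, 2/5],
b = (68/15, -8/5, 164/105).
Solving gives a_0 = 76/35, a_1 = -12/5, a_2 = 2/7, so
  g(x) = 2*x^2/7 - 12*x/5 + 76/35.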